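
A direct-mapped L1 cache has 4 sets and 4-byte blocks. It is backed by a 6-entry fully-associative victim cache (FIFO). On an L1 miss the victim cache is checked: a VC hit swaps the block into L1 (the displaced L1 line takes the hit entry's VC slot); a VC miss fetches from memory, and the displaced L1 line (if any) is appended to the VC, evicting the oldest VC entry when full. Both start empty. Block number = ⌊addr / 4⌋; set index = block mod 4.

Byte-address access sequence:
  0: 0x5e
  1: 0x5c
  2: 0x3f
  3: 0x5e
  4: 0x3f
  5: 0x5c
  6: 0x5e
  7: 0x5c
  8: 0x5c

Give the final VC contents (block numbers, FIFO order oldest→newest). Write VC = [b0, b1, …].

  [0] addr=0x5e blk=23 s=3: MISS | VC []
  [1] addr=0x5c blk=23 s=3: L1-HIT | VC []
  [2] addr=0x3f blk=15 s=3: MISS | VC [23]
  [3] addr=0x5e blk=23 s=3: VC-HIT | VC [15]
  [4] addr=0x3f blk=15 s=3: VC-HIT | VC [23]
  [5] addr=0x5c blk=23 s=3: VC-HIT | VC [15]
  [6] addr=0x5e blk=23 s=3: L1-HIT | VC [15]
  [7] addr=0x5c blk=23 s=3: L1-HIT | VC [15]
  [8] addr=0x5c blk=23 s=3: L1-HIT | VC [15]

VC = [15]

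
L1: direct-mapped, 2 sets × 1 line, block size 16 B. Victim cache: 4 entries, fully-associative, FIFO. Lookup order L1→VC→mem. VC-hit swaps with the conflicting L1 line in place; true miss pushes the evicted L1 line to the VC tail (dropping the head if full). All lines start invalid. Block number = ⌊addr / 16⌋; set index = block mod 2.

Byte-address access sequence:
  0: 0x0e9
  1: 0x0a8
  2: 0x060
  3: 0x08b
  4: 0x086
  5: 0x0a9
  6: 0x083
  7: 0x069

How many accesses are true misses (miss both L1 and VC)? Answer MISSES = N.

  [0] addr=0xe9 blk=14 s=0: MISS | VC []
  [1] addr=0xa8 blk=10 s=0: MISS | VC [14]
  [2] addr=0x60 blk=6 s=0: MISS | VC [14, 10]
  [3] addr=0x8b blk=8 s=0: MISS | VC [14, 10, 6]
  [4] addr=0x86 blk=8 s=0: L1-HIT | VC [14, 10, 6]
  [5] addr=0xa9 blk=10 s=0: VC-HIT | VC [14, 8, 6]
  [6] addr=0x83 blk=8 s=0: VC-HIT | VC [14, 10, 6]
  [7] addr=0x69 blk=6 s=0: VC-HIT | VC [14, 10, 8]

MISSES = 4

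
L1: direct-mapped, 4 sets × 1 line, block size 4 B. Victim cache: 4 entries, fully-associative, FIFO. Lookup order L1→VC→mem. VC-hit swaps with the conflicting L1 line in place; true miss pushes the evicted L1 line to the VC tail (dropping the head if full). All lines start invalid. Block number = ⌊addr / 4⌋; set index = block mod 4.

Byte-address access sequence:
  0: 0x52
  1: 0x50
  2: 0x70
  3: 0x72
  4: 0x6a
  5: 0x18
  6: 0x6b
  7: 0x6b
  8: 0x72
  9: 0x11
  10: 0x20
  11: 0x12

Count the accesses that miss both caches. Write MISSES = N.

  [0] addr=0x52 blk=20 s=0: MISS | VC []
  [1] addr=0x50 blk=20 s=0: L1-HIT | VC []
  [2] addr=0x70 blk=28 s=0: MISS | VC [20]
  [3] addr=0x72 blk=28 s=0: L1-HIT | VC [20]
  [4] addr=0x6a blk=26 s=2: MISS | VC [20]
  [5] addr=0x18 blk=6 s=2: MISS | VC [20, 26]
  [6] addr=0x6b blk=26 s=2: VC-HIT | VC [20, 6]
  [7] addr=0x6b blk=26 s=2: L1-HIT | VC [20, 6]
  [8] addr=0x72 blk=28 s=0: L1-HIT | VC [20, 6]
  [9] addr=0x11 blk=4 s=0: MISS | VC [20, 6, 28]
  [10] addr=0x20 blk=8 s=0: MISS | VC [20, 6, 28, 4]
  [11] addr=0x12 blk=4 s=0: VC-HIT | VC [20, 6, 28, 8]

MISSES = 6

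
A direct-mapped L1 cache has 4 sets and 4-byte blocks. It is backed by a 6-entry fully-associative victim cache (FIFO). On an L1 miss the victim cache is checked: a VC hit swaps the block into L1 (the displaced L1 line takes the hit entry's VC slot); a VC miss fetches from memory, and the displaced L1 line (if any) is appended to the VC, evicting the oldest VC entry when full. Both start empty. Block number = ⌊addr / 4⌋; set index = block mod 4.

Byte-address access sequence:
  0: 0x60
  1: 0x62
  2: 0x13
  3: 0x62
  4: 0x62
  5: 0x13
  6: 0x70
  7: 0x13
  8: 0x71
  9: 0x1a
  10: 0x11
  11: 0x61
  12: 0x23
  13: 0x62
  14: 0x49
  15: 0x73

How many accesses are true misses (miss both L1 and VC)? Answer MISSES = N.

#0 0x60→b24/s0 MISS; vc=[]
#1 0x62→b24/s0 L1-HIT; vc=[]
#2 0x13→b4/s0 MISS; vc=[24]
#3 0x62→b24/s0 VC-HIT; vc=[4]
#4 0x62→b24/s0 L1-HIT; vc=[4]
#5 0x13→b4/s0 VC-HIT; vc=[24]
#6 0x70→b28/s0 MISS; vc=[24,4]
#7 0x13→b4/s0 VC-HIT; vc=[24,28]
#8 0x71→b28/s0 VC-HIT; vc=[24,4]
#9 0x1a→b6/s2 MISS; vc=[24,4]
#10 0x11→b4/s0 VC-HIT; vc=[24,28]
#11 0x61→b24/s0 VC-HIT; vc=[4,28]
#12 0x23→b8/s0 MISS; vc=[4,28,24]
#13 0x62→b24/s0 VC-HIT; vc=[4,28,8]
#14 0x49→b18/s2 MISS; vc=[4,28,8,6]
#15 0x73→b28/s0 VC-HIT; vc=[4,24,8,6]

MISSES = 6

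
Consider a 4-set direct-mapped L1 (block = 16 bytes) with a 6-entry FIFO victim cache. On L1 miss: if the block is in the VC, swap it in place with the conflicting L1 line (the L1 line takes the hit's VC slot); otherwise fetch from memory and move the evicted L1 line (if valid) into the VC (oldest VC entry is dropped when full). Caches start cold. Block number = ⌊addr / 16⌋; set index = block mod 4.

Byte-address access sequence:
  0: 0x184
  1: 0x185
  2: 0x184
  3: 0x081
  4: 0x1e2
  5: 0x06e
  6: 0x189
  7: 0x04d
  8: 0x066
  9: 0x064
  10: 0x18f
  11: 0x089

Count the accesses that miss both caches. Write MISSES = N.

#0 0x184→b24/s0 MISS; vc=[]
#1 0x185→b24/s0 L1-HIT; vc=[]
#2 0x184→b24/s0 L1-HIT; vc=[]
#3 0x81→b8/s0 MISS; vc=[24]
#4 0x1e2→b30/s2 MISS; vc=[24]
#5 0x6e→b6/s2 MISS; vc=[24,30]
#6 0x189→b24/s0 VC-HIT; vc=[8,30]
#7 0x4d→b4/s0 MISS; vc=[8,30,24]
#8 0x66→b6/s2 L1-HIT; vc=[8,30,24]
#9 0x64→b6/s2 L1-HIT; vc=[8,30,24]
#10 0x18f→b24/s0 VC-HIT; vc=[8,30,4]
#11 0x89→b8/s0 VC-HIT; vc=[24,30,4]

MISSES = 5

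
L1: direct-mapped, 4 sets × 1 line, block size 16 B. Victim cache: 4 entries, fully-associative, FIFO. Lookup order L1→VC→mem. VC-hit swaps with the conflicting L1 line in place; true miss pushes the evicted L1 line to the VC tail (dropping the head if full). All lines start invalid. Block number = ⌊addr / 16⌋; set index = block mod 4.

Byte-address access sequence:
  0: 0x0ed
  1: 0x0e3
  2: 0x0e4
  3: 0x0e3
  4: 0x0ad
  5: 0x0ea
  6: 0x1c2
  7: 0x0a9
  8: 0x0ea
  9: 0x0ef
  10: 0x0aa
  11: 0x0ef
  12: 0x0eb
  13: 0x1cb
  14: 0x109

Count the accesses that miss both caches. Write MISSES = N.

MISSES = 4

  [0] addr=0xed blk=14 s=2: MISS | VC []
  [1] addr=0xe3 blk=14 s=2: L1-HIT | VC []
  [2] addr=0xe4 blk=14 s=2: L1-HIT | VC []
  [3] addr=0xe3 blk=14 s=2: L1-HIT | VC []
  [4] addr=0xad blk=10 s=2: MISS | VC [14]
  [5] addr=0xea blk=14 s=2: VC-HIT | VC [10]
  [6] addr=0x1c2 blk=28 s=0: MISS | VC [10]
  [7] addr=0xa9 blk=10 s=2: VC-HIT | VC [14]
  [8] addr=0xea blk=14 s=2: VC-HIT | VC [10]
  [9] addr=0xef blk=14 s=2: L1-HIT | VC [10]
  [10] addr=0xaa blk=10 s=2: VC-HIT | VC [14]
  [11] addr=0xef blk=14 s=2: VC-HIT | VC [10]
  [12] addr=0xeb blk=14 s=2: L1-HIT | VC [10]
  [13] addr=0x1cb blk=28 s=0: L1-HIT | VC [10]
  [14] addr=0x109 blk=16 s=0: MISS | VC [10, 28]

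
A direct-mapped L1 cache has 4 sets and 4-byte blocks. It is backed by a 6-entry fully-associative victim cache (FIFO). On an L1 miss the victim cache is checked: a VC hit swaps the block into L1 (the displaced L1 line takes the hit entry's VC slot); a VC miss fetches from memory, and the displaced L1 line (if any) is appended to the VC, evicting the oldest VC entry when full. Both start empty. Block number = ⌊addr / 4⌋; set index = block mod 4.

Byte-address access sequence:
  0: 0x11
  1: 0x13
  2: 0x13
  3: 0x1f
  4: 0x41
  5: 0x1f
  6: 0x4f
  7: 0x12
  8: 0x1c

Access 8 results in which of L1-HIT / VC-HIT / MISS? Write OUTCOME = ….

0: 0x11 (blk 4, set 0) → MISS  vc=[]
1: 0x13 (blk 4, set 0) → L1-HIT  vc=[]
2: 0x13 (blk 4, set 0) → L1-HIT  vc=[]
3: 0x1f (blk 7, set 3) → MISS  vc=[]
4: 0x41 (blk 16, set 0) → MISS  vc=[4]
5: 0x1f (blk 7, set 3) → L1-HIT  vc=[4]
6: 0x4f (blk 19, set 3) → MISS  vc=[4, 7]
7: 0x12 (blk 4, set 0) → VC-HIT  vc=[16, 7]
8: 0x1c (blk 7, set 3) → VC-HIT  vc=[16, 19]

OUTCOME = VC-HIT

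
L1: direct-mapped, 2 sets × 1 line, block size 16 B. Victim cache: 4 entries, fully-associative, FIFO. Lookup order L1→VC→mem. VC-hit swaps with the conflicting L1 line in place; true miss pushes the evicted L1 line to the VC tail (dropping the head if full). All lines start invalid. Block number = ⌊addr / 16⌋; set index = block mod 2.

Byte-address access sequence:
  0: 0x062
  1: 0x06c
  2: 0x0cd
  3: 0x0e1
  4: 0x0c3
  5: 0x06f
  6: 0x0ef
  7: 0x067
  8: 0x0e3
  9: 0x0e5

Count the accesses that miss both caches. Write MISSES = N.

MISSES = 3

#0 0x62→b6/s0 MISS; vc=[]
#1 0x6c→b6/s0 L1-HIT; vc=[]
#2 0xcd→b12/s0 MISS; vc=[6]
#3 0xe1→b14/s0 MISS; vc=[6,12]
#4 0xc3→b12/s0 VC-HIT; vc=[6,14]
#5 0x6f→b6/s0 VC-HIT; vc=[12,14]
#6 0xef→b14/s0 VC-HIT; vc=[12,6]
#7 0x67→b6/s0 VC-HIT; vc=[12,14]
#8 0xe3→b14/s0 VC-HIT; vc=[12,6]
#9 0xe5→b14/s0 L1-HIT; vc=[12,6]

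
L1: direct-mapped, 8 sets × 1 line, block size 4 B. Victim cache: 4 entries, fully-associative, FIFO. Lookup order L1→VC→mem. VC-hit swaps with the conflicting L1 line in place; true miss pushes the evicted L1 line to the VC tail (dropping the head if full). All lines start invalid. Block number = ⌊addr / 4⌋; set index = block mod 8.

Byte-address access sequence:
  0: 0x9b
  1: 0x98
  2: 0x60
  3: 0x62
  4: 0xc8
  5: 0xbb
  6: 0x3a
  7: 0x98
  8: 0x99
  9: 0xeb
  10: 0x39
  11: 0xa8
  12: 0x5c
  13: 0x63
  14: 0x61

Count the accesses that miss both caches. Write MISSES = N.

MISSES = 8

#0 0x9b→b38/s6 MISS; vc=[]
#1 0x98→b38/s6 L1-HIT; vc=[]
#2 0x60→b24/s0 MISS; vc=[]
#3 0x62→b24/s0 L1-HIT; vc=[]
#4 0xc8→b50/s2 MISS; vc=[]
#5 0xbb→b46/s6 MISS; vc=[38]
#6 0x3a→b14/s6 MISS; vc=[38,46]
#7 0x98→b38/s6 VC-HIT; vc=[14,46]
#8 0x99→b38/s6 L1-HIT; vc=[14,46]
#9 0xeb→b58/s2 MISS; vc=[14,46,50]
#10 0x39→b14/s6 VC-HIT; vc=[38,46,50]
#11 0xa8→b42/s2 MISS; vc=[38,46,50,58]
#12 0x5c→b23/s7 MISS; vc=[38,46,50,58]
#13 0x63→b24/s0 L1-HIT; vc=[38,46,50,58]
#14 0x61→b24/s0 L1-HIT; vc=[38,46,50,58]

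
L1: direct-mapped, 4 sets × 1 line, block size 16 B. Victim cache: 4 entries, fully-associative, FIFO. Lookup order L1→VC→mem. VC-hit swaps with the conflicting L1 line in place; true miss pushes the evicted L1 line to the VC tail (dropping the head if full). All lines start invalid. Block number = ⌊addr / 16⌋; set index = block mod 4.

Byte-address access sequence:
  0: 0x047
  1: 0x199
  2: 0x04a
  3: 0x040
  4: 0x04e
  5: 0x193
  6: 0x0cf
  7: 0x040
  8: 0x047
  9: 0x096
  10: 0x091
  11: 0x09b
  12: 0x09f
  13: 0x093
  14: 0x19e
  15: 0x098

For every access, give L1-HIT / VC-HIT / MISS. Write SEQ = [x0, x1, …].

#0 0x47→b4/s0 MISS; vc=[]
#1 0x199→b25/s1 MISS; vc=[]
#2 0x4a→b4/s0 L1-HIT; vc=[]
#3 0x40→b4/s0 L1-HIT; vc=[]
#4 0x4e→b4/s0 L1-HIT; vc=[]
#5 0x193→b25/s1 L1-HIT; vc=[]
#6 0xcf→b12/s0 MISS; vc=[4]
#7 0x40→b4/s0 VC-HIT; vc=[12]
#8 0x47→b4/s0 L1-HIT; vc=[12]
#9 0x96→b9/s1 MISS; vc=[12,25]
#10 0x91→b9/s1 L1-HIT; vc=[12,25]
#11 0x9b→b9/s1 L1-HIT; vc=[12,25]
#12 0x9f→b9/s1 L1-HIT; vc=[12,25]
#13 0x93→b9/s1 L1-HIT; vc=[12,25]
#14 0x19e→b25/s1 VC-HIT; vc=[12,9]
#15 0x98→b9/s1 VC-HIT; vc=[12,25]

SEQ = [MISS, MISS, L1-HIT, L1-HIT, L1-HIT, L1-HIT, MISS, VC-HIT, L1-HIT, MISS, L1-HIT, L1-HIT, L1-HIT, L1-HIT, VC-HIT, VC-HIT]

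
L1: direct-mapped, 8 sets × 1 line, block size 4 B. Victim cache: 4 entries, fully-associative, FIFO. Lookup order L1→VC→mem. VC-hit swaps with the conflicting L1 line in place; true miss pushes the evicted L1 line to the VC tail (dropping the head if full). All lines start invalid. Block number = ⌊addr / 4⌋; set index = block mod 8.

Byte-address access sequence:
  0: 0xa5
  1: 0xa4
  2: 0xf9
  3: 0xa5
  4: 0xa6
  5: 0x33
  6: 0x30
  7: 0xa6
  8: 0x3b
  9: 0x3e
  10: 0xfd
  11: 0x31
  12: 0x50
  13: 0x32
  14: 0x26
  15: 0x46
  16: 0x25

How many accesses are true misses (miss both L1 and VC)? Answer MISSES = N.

MISSES = 9

#0 0xa5→b41/s1 MISS; vc=[]
#1 0xa4→b41/s1 L1-HIT; vc=[]
#2 0xf9→b62/s6 MISS; vc=[]
#3 0xa5→b41/s1 L1-HIT; vc=[]
#4 0xa6→b41/s1 L1-HIT; vc=[]
#5 0x33→b12/s4 MISS; vc=[]
#6 0x30→b12/s4 L1-HIT; vc=[]
#7 0xa6→b41/s1 L1-HIT; vc=[]
#8 0x3b→b14/s6 MISS; vc=[62]
#9 0x3e→b15/s7 MISS; vc=[62]
#10 0xfd→b63/s7 MISS; vc=[62,15]
#11 0x31→b12/s4 L1-HIT; vc=[62,15]
#12 0x50→b20/s4 MISS; vc=[62,15,12]
#13 0x32→b12/s4 VC-HIT; vc=[62,15,20]
#14 0x26→b9/s1 MISS; vc=[62,15,20,41]
#15 0x46→b17/s1 MISS; vc=[15,20,41,9]
#16 0x25→b9/s1 VC-HIT; vc=[15,20,41,17]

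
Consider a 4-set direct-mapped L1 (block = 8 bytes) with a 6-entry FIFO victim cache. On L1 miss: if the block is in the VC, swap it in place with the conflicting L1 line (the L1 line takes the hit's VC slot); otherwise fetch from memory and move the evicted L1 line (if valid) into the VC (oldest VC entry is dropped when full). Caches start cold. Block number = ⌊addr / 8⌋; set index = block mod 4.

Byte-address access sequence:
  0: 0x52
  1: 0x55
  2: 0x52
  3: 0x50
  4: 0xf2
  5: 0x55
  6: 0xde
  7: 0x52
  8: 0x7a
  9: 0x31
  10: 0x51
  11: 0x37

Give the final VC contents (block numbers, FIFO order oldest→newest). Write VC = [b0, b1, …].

VC = [30, 27, 10]

  [0] addr=0x52 blk=10 s=2: MISS | VC []
  [1] addr=0x55 blk=10 s=2: L1-HIT | VC []
  [2] addr=0x52 blk=10 s=2: L1-HIT | VC []
  [3] addr=0x50 blk=10 s=2: L1-HIT | VC []
  [4] addr=0xf2 blk=30 s=2: MISS | VC [10]
  [5] addr=0x55 blk=10 s=2: VC-HIT | VC [30]
  [6] addr=0xde blk=27 s=3: MISS | VC [30]
  [7] addr=0x52 blk=10 s=2: L1-HIT | VC [30]
  [8] addr=0x7a blk=15 s=3: MISS | VC [30, 27]
  [9] addr=0x31 blk=6 s=2: MISS | VC [30, 27, 10]
  [10] addr=0x51 blk=10 s=2: VC-HIT | VC [30, 27, 6]
  [11] addr=0x37 blk=6 s=2: VC-HIT | VC [30, 27, 10]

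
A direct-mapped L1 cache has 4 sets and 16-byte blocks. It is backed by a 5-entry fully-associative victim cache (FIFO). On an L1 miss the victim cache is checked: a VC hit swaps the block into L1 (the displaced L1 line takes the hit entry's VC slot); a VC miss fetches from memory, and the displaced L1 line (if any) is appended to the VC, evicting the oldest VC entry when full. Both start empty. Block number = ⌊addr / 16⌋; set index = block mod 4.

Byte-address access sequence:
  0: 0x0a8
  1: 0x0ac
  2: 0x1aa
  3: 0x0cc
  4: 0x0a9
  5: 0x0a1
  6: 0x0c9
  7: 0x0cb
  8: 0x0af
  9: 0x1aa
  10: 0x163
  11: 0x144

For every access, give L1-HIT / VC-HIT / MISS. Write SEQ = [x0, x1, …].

SEQ = [MISS, L1-HIT, MISS, MISS, VC-HIT, L1-HIT, L1-HIT, L1-HIT, L1-HIT, VC-HIT, MISS, MISS]

0: 0xa8 (blk 10, set 2) → MISS  vc=[]
1: 0xac (blk 10, set 2) → L1-HIT  vc=[]
2: 0x1aa (blk 26, set 2) → MISS  vc=[10]
3: 0xcc (blk 12, set 0) → MISS  vc=[10]
4: 0xa9 (blk 10, set 2) → VC-HIT  vc=[26]
5: 0xa1 (blk 10, set 2) → L1-HIT  vc=[26]
6: 0xc9 (blk 12, set 0) → L1-HIT  vc=[26]
7: 0xcb (blk 12, set 0) → L1-HIT  vc=[26]
8: 0xaf (blk 10, set 2) → L1-HIT  vc=[26]
9: 0x1aa (blk 26, set 2) → VC-HIT  vc=[10]
10: 0x163 (blk 22, set 2) → MISS  vc=[10, 26]
11: 0x144 (blk 20, set 0) → MISS  vc=[10, 26, 12]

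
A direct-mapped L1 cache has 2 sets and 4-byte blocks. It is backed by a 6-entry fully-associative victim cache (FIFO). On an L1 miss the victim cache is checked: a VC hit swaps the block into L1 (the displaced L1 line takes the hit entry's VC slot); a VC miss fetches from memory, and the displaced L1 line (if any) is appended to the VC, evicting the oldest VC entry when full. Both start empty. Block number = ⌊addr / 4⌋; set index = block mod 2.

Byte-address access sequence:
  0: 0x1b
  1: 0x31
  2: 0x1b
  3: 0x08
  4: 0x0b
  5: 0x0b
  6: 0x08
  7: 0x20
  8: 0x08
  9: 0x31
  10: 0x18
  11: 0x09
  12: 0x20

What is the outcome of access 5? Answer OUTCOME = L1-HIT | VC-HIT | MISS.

0: 0x1b (blk 6, set 0) → MISS  vc=[]
1: 0x31 (blk 12, set 0) → MISS  vc=[6]
2: 0x1b (blk 6, set 0) → VC-HIT  vc=[12]
3: 0x8 (blk 2, set 0) → MISS  vc=[12, 6]
4: 0xb (blk 2, set 0) → L1-HIT  vc=[12, 6]
5: 0xb (blk 2, set 0) → L1-HIT  vc=[12, 6]
6: 0x8 (blk 2, set 0) → L1-HIT  vc=[12, 6]
7: 0x20 (blk 8, set 0) → MISS  vc=[12, 6, 2]
8: 0x8 (blk 2, set 0) → VC-HIT  vc=[12, 6, 8]
9: 0x31 (blk 12, set 0) → VC-HIT  vc=[2, 6, 8]
10: 0x18 (blk 6, set 0) → VC-HIT  vc=[2, 12, 8]
11: 0x9 (blk 2, set 0) → VC-HIT  vc=[6, 12, 8]
12: 0x20 (blk 8, set 0) → VC-HIT  vc=[6, 12, 2]

OUTCOME = L1-HIT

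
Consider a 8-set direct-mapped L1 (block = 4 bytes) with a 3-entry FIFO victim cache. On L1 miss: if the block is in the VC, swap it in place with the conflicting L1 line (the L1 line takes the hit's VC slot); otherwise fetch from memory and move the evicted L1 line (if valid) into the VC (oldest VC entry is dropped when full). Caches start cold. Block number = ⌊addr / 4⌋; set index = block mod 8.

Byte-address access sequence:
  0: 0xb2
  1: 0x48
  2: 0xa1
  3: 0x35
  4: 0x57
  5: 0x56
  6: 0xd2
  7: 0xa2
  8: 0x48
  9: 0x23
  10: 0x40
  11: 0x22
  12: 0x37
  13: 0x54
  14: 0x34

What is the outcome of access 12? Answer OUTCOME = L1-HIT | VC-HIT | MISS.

OUTCOME = MISS

#0 0xb2→b44/s4 MISS; vc=[]
#1 0x48→b18/s2 MISS; vc=[]
#2 0xa1→b40/s0 MISS; vc=[]
#3 0x35→b13/s5 MISS; vc=[]
#4 0x57→b21/s5 MISS; vc=[13]
#5 0x56→b21/s5 L1-HIT; vc=[13]
#6 0xd2→b52/s4 MISS; vc=[13,44]
#7 0xa2→b40/s0 L1-HIT; vc=[13,44]
#8 0x48→b18/s2 L1-HIT; vc=[13,44]
#9 0x23→b8/s0 MISS; vc=[13,44,40]
#10 0x40→b16/s0 MISS; vc=[44,40,8]
#11 0x22→b8/s0 VC-HIT; vc=[44,40,16]
#12 0x37→b13/s5 MISS; vc=[40,16,21]
#13 0x54→b21/s5 VC-HIT; vc=[40,16,13]
#14 0x34→b13/s5 VC-HIT; vc=[40,16,21]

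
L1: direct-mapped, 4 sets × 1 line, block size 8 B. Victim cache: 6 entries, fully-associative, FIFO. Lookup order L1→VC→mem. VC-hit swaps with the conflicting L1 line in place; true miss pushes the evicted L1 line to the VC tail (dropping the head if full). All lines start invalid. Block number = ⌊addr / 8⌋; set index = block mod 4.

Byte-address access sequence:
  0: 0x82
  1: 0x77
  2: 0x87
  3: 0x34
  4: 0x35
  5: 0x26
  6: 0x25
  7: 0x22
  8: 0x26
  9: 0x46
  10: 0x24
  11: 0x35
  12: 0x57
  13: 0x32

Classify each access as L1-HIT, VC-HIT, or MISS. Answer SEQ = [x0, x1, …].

0: 0x82 (blk 16, set 0) → MISS  vc=[]
1: 0x77 (blk 14, set 2) → MISS  vc=[]
2: 0x87 (blk 16, set 0) → L1-HIT  vc=[]
3: 0x34 (blk 6, set 2) → MISS  vc=[14]
4: 0x35 (blk 6, set 2) → L1-HIT  vc=[14]
5: 0x26 (blk 4, set 0) → MISS  vc=[14, 16]
6: 0x25 (blk 4, set 0) → L1-HIT  vc=[14, 16]
7: 0x22 (blk 4, set 0) → L1-HIT  vc=[14, 16]
8: 0x26 (blk 4, set 0) → L1-HIT  vc=[14, 16]
9: 0x46 (blk 8, set 0) → MISS  vc=[14, 16, 4]
10: 0x24 (blk 4, set 0) → VC-HIT  vc=[14, 16, 8]
11: 0x35 (blk 6, set 2) → L1-HIT  vc=[14, 16, 8]
12: 0x57 (blk 10, set 2) → MISS  vc=[14, 16, 8, 6]
13: 0x32 (blk 6, set 2) → VC-HIT  vc=[14, 16, 8, 10]

SEQ = [MISS, MISS, L1-HIT, MISS, L1-HIT, MISS, L1-HIT, L1-HIT, L1-HIT, MISS, VC-HIT, L1-HIT, MISS, VC-HIT]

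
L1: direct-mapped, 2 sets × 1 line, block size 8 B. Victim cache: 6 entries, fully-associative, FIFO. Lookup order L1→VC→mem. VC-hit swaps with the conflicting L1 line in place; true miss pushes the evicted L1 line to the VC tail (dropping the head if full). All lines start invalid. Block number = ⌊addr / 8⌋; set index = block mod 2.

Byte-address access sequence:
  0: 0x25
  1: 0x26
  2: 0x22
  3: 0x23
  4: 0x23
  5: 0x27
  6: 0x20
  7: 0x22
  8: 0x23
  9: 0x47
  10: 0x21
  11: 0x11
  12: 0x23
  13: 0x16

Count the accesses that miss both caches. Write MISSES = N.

MISSES = 3

  [0] addr=0x25 blk=4 s=0: MISS | VC []
  [1] addr=0x26 blk=4 s=0: L1-HIT | VC []
  [2] addr=0x22 blk=4 s=0: L1-HIT | VC []
  [3] addr=0x23 blk=4 s=0: L1-HIT | VC []
  [4] addr=0x23 blk=4 s=0: L1-HIT | VC []
  [5] addr=0x27 blk=4 s=0: L1-HIT | VC []
  [6] addr=0x20 blk=4 s=0: L1-HIT | VC []
  [7] addr=0x22 blk=4 s=0: L1-HIT | VC []
  [8] addr=0x23 blk=4 s=0: L1-HIT | VC []
  [9] addr=0x47 blk=8 s=0: MISS | VC [4]
  [10] addr=0x21 blk=4 s=0: VC-HIT | VC [8]
  [11] addr=0x11 blk=2 s=0: MISS | VC [8, 4]
  [12] addr=0x23 blk=4 s=0: VC-HIT | VC [8, 2]
  [13] addr=0x16 blk=2 s=0: VC-HIT | VC [8, 4]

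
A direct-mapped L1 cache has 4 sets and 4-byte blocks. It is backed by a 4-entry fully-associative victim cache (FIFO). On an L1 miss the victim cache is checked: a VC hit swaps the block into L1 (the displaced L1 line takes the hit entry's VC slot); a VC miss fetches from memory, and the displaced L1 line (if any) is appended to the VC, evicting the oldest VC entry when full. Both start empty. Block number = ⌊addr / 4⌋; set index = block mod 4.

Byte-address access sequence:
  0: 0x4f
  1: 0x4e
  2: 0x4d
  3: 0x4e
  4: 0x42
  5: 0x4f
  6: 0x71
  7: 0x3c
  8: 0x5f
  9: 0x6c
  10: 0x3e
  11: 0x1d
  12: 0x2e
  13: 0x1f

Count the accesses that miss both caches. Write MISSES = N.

MISSES = 8

  [0] addr=0x4f blk=19 s=3: MISS | VC []
  [1] addr=0x4e blk=19 s=3: L1-HIT | VC []
  [2] addr=0x4d blk=19 s=3: L1-HIT | VC []
  [3] addr=0x4e blk=19 s=3: L1-HIT | VC []
  [4] addr=0x42 blk=16 s=0: MISS | VC []
  [5] addr=0x4f blk=19 s=3: L1-HIT | VC []
  [6] addr=0x71 blk=28 s=0: MISS | VC [16]
  [7] addr=0x3c blk=15 s=3: MISS | VC [16, 19]
  [8] addr=0x5f blk=23 s=3: MISS | VC [16, 19, 15]
  [9] addr=0x6c blk=27 s=3: MISS | VC [16, 19, 15, 23]
  [10] addr=0x3e blk=15 s=3: VC-HIT | VC [16, 19, 27, 23]
  [11] addr=0x1d blk=7 s=3: MISS | VC [19, 27, 23, 15]
  [12] addr=0x2e blk=11 s=3: MISS | VC [27, 23, 15, 7]
  [13] addr=0x1f blk=7 s=3: VC-HIT | VC [27, 23, 15, 11]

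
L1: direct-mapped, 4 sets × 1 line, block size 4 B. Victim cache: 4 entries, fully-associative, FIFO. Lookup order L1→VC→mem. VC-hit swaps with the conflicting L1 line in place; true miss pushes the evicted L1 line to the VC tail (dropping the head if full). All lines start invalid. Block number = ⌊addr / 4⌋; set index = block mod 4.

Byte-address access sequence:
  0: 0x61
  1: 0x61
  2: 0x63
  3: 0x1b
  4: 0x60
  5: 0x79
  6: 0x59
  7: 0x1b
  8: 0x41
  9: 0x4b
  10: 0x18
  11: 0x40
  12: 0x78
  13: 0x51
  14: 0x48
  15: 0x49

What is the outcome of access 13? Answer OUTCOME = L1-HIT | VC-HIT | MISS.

0: 0x61 (blk 24, set 0) → MISS  vc=[]
1: 0x61 (blk 24, set 0) → L1-HIT  vc=[]
2: 0x63 (blk 24, set 0) → L1-HIT  vc=[]
3: 0x1b (blk 6, set 2) → MISS  vc=[]
4: 0x60 (blk 24, set 0) → L1-HIT  vc=[]
5: 0x79 (blk 30, set 2) → MISS  vc=[6]
6: 0x59 (blk 22, set 2) → MISS  vc=[6, 30]
7: 0x1b (blk 6, set 2) → VC-HIT  vc=[22, 30]
8: 0x41 (blk 16, set 0) → MISS  vc=[22, 30, 24]
9: 0x4b (blk 18, set 2) → MISS  vc=[22, 30, 24, 6]
10: 0x18 (blk 6, set 2) → VC-HIT  vc=[22, 30, 24, 18]
11: 0x40 (blk 16, set 0) → L1-HIT  vc=[22, 30, 24, 18]
12: 0x78 (blk 30, set 2) → VC-HIT  vc=[22, 6, 24, 18]
13: 0x51 (blk 20, set 0) → MISS  vc=[6, 24, 18, 16]
14: 0x48 (blk 18, set 2) → VC-HIT  vc=[6, 24, 30, 16]
15: 0x49 (blk 18, set 2) → L1-HIT  vc=[6, 24, 30, 16]

OUTCOME = MISS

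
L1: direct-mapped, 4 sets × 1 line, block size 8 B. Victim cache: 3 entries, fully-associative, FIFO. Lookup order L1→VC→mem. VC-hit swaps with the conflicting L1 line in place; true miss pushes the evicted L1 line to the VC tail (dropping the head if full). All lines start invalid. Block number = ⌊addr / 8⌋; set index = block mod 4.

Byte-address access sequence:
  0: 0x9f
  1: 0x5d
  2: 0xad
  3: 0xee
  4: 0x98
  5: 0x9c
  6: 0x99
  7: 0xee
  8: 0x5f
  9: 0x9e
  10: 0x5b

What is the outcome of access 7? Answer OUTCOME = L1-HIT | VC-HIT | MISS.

  [0] addr=0x9f blk=19 s=3: MISS | VC []
  [1] addr=0x5d blk=11 s=3: MISS | VC [19]
  [2] addr=0xad blk=21 s=1: MISS | VC [19]
  [3] addr=0xee blk=29 s=1: MISS | VC [19, 21]
  [4] addr=0x98 blk=19 s=3: VC-HIT | VC [11, 21]
  [5] addr=0x9c blk=19 s=3: L1-HIT | VC [11, 21]
  [6] addr=0x99 blk=19 s=3: L1-HIT | VC [11, 21]
  [7] addr=0xee blk=29 s=1: L1-HIT | VC [11, 21]
  [8] addr=0x5f blk=11 s=3: VC-HIT | VC [19, 21]
  [9] addr=0x9e blk=19 s=3: VC-HIT | VC [11, 21]
  [10] addr=0x5b blk=11 s=3: VC-HIT | VC [19, 21]

OUTCOME = L1-HIT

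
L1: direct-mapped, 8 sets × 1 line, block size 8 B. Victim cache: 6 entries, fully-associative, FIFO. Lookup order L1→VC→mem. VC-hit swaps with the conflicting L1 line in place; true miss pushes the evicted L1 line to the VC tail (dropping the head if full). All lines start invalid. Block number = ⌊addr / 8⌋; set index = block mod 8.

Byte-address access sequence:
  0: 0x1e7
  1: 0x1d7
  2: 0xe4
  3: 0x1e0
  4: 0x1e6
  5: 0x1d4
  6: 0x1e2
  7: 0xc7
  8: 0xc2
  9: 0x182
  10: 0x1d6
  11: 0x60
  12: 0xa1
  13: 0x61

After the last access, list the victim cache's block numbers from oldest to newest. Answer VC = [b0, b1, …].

VC = [28, 24, 60, 20]

#0 0x1e7→b60/s4 MISS; vc=[]
#1 0x1d7→b58/s2 MISS; vc=[]
#2 0xe4→b28/s4 MISS; vc=[60]
#3 0x1e0→b60/s4 VC-HIT; vc=[28]
#4 0x1e6→b60/s4 L1-HIT; vc=[28]
#5 0x1d4→b58/s2 L1-HIT; vc=[28]
#6 0x1e2→b60/s4 L1-HIT; vc=[28]
#7 0xc7→b24/s0 MISS; vc=[28]
#8 0xc2→b24/s0 L1-HIT; vc=[28]
#9 0x182→b48/s0 MISS; vc=[28,24]
#10 0x1d6→b58/s2 L1-HIT; vc=[28,24]
#11 0x60→b12/s4 MISS; vc=[28,24,60]
#12 0xa1→b20/s4 MISS; vc=[28,24,60,12]
#13 0x61→b12/s4 VC-HIT; vc=[28,24,60,20]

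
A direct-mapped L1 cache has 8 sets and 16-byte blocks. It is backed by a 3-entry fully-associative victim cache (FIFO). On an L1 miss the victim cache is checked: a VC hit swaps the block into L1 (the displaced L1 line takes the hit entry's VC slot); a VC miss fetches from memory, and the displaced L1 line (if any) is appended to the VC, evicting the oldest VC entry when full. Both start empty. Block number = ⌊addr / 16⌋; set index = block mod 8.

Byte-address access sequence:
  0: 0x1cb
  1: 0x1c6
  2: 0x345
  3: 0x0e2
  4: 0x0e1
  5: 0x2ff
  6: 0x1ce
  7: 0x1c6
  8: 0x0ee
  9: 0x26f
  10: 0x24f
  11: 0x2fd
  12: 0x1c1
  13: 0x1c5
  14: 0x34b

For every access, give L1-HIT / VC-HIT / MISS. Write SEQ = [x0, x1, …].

#0 0x1cb→b28/s4 MISS; vc=[]
#1 0x1c6→b28/s4 L1-HIT; vc=[]
#2 0x345→b52/s4 MISS; vc=[28]
#3 0xe2→b14/s6 MISS; vc=[28]
#4 0xe1→b14/s6 L1-HIT; vc=[28]
#5 0x2ff→b47/s7 MISS; vc=[28]
#6 0x1ce→b28/s4 VC-HIT; vc=[52]
#7 0x1c6→b28/s4 L1-HIT; vc=[52]
#8 0xee→b14/s6 L1-HIT; vc=[52]
#9 0x26f→b38/s6 MISS; vc=[52,14]
#10 0x24f→b36/s4 MISS; vc=[52,14,28]
#11 0x2fd→b47/s7 L1-HIT; vc=[52,14,28]
#12 0x1c1→b28/s4 VC-HIT; vc=[52,14,36]
#13 0x1c5→b28/s4 L1-HIT; vc=[52,14,36]
#14 0x34b→b52/s4 VC-HIT; vc=[28,14,36]

SEQ = [MISS, L1-HIT, MISS, MISS, L1-HIT, MISS, VC-HIT, L1-HIT, L1-HIT, MISS, MISS, L1-HIT, VC-HIT, L1-HIT, VC-HIT]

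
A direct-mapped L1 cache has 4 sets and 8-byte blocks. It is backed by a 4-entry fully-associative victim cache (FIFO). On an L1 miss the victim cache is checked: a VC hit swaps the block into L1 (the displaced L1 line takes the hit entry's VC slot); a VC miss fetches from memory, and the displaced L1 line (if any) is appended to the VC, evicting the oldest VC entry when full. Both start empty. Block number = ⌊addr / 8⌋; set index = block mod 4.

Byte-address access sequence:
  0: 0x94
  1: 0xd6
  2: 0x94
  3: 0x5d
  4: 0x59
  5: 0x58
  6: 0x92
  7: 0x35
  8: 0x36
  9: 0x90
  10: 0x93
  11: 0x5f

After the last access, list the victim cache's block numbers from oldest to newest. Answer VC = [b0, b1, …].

0: 0x94 (blk 18, set 2) → MISS  vc=[]
1: 0xd6 (blk 26, set 2) → MISS  vc=[18]
2: 0x94 (blk 18, set 2) → VC-HIT  vc=[26]
3: 0x5d (blk 11, set 3) → MISS  vc=[26]
4: 0x59 (blk 11, set 3) → L1-HIT  vc=[26]
5: 0x58 (blk 11, set 3) → L1-HIT  vc=[26]
6: 0x92 (blk 18, set 2) → L1-HIT  vc=[26]
7: 0x35 (blk 6, set 2) → MISS  vc=[26, 18]
8: 0x36 (blk 6, set 2) → L1-HIT  vc=[26, 18]
9: 0x90 (blk 18, set 2) → VC-HIT  vc=[26, 6]
10: 0x93 (blk 18, set 2) → L1-HIT  vc=[26, 6]
11: 0x5f (blk 11, set 3) → L1-HIT  vc=[26, 6]

VC = [26, 6]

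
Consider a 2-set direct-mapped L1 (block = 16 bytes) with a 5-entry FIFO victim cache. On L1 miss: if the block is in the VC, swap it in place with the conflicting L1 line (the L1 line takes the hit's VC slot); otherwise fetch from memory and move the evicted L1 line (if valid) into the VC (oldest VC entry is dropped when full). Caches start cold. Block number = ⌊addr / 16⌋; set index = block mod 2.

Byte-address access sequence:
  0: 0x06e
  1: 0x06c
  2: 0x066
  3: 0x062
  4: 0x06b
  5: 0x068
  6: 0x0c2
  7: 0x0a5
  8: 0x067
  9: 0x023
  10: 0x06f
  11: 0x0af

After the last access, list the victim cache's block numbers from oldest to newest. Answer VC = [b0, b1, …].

#0 0x6e→b6/s0 MISS; vc=[]
#1 0x6c→b6/s0 L1-HIT; vc=[]
#2 0x66→b6/s0 L1-HIT; vc=[]
#3 0x62→b6/s0 L1-HIT; vc=[]
#4 0x6b→b6/s0 L1-HIT; vc=[]
#5 0x68→b6/s0 L1-HIT; vc=[]
#6 0xc2→b12/s0 MISS; vc=[6]
#7 0xa5→b10/s0 MISS; vc=[6,12]
#8 0x67→b6/s0 VC-HIT; vc=[10,12]
#9 0x23→b2/s0 MISS; vc=[10,12,6]
#10 0x6f→b6/s0 VC-HIT; vc=[10,12,2]
#11 0xaf→b10/s0 VC-HIT; vc=[6,12,2]

VC = [6, 12, 2]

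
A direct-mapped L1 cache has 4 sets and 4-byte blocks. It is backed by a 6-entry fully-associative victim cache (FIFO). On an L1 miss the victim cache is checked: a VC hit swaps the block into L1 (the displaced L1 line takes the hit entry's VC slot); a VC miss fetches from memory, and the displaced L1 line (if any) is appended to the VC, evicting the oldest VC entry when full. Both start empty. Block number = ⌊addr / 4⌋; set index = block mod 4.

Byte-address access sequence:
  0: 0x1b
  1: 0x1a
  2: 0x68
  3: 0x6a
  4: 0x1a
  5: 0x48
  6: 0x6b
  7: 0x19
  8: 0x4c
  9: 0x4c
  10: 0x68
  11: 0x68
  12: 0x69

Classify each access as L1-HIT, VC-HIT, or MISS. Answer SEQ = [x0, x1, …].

  [0] addr=0x1b blk=6 s=2: MISS | VC []
  [1] addr=0x1a blk=6 s=2: L1-HIT | VC []
  [2] addr=0x68 blk=26 s=2: MISS | VC [6]
  [3] addr=0x6a blk=26 s=2: L1-HIT | VC [6]
  [4] addr=0x1a blk=6 s=2: VC-HIT | VC [26]
  [5] addr=0x48 blk=18 s=2: MISS | VC [26, 6]
  [6] addr=0x6b blk=26 s=2: VC-HIT | VC [18, 6]
  [7] addr=0x19 blk=6 s=2: VC-HIT | VC [18, 26]
  [8] addr=0x4c blk=19 s=3: MISS | VC [18, 26]
  [9] addr=0x4c blk=19 s=3: L1-HIT | VC [18, 26]
  [10] addr=0x68 blk=26 s=2: VC-HIT | VC [18, 6]
  [11] addr=0x68 blk=26 s=2: L1-HIT | VC [18, 6]
  [12] addr=0x69 blk=26 s=2: L1-HIT | VC [18, 6]

SEQ = [MISS, L1-HIT, MISS, L1-HIT, VC-HIT, MISS, VC-HIT, VC-HIT, MISS, L1-HIT, VC-HIT, L1-HIT, L1-HIT]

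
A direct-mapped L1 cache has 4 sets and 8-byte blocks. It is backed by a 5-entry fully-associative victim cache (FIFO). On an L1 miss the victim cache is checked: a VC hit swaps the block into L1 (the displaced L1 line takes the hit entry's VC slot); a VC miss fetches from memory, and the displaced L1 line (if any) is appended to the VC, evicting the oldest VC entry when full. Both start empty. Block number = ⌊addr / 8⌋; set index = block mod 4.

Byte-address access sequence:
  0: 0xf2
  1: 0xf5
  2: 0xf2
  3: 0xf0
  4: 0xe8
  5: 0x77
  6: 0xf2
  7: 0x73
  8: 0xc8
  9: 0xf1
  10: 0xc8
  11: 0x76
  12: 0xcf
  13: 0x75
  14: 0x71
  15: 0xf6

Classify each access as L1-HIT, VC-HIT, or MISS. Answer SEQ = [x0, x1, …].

  [0] addr=0xf2 blk=30 s=2: MISS | VC []
  [1] addr=0xf5 blk=30 s=2: L1-HIT | VC []
  [2] addr=0xf2 blk=30 s=2: L1-HIT | VC []
  [3] addr=0xf0 blk=30 s=2: L1-HIT | VC []
  [4] addr=0xe8 blk=29 s=1: MISS | VC []
  [5] addr=0x77 blk=14 s=2: MISS | VC [30]
  [6] addr=0xf2 blk=30 s=2: VC-HIT | VC [14]
  [7] addr=0x73 blk=14 s=2: VC-HIT | VC [30]
  [8] addr=0xc8 blk=25 s=1: MISS | VC [30, 29]
  [9] addr=0xf1 blk=30 s=2: VC-HIT | VC [14, 29]
  [10] addr=0xc8 blk=25 s=1: L1-HIT | VC [14, 29]
  [11] addr=0x76 blk=14 s=2: VC-HIT | VC [30, 29]
  [12] addr=0xcf blk=25 s=1: L1-HIT | VC [30, 29]
  [13] addr=0x75 blk=14 s=2: L1-HIT | VC [30, 29]
  [14] addr=0x71 blk=14 s=2: L1-HIT | VC [30, 29]
  [15] addr=0xf6 blk=30 s=2: VC-HIT | VC [14, 29]

SEQ = [MISS, L1-HIT, L1-HIT, L1-HIT, MISS, MISS, VC-HIT, VC-HIT, MISS, VC-HIT, L1-HIT, VC-HIT, L1-HIT, L1-HIT, L1-HIT, VC-HIT]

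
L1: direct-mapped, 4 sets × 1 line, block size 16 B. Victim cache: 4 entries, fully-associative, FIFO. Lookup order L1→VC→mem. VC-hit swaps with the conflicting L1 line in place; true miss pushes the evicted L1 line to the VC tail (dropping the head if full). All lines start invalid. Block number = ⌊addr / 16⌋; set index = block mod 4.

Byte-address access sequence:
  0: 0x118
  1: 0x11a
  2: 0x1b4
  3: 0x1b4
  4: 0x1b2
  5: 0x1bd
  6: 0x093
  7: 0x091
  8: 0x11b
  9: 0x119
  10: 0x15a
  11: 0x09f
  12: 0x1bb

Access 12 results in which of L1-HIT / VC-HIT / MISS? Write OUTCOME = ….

#0 0x118→b17/s1 MISS; vc=[]
#1 0x11a→b17/s1 L1-HIT; vc=[]
#2 0x1b4→b27/s3 MISS; vc=[]
#3 0x1b4→b27/s3 L1-HIT; vc=[]
#4 0x1b2→b27/s3 L1-HIT; vc=[]
#5 0x1bd→b27/s3 L1-HIT; vc=[]
#6 0x93→b9/s1 MISS; vc=[17]
#7 0x91→b9/s1 L1-HIT; vc=[17]
#8 0x11b→b17/s1 VC-HIT; vc=[9]
#9 0x119→b17/s1 L1-HIT; vc=[9]
#10 0x15a→b21/s1 MISS; vc=[9,17]
#11 0x9f→b9/s1 VC-HIT; vc=[21,17]
#12 0x1bb→b27/s3 L1-HIT; vc=[21,17]

OUTCOME = L1-HIT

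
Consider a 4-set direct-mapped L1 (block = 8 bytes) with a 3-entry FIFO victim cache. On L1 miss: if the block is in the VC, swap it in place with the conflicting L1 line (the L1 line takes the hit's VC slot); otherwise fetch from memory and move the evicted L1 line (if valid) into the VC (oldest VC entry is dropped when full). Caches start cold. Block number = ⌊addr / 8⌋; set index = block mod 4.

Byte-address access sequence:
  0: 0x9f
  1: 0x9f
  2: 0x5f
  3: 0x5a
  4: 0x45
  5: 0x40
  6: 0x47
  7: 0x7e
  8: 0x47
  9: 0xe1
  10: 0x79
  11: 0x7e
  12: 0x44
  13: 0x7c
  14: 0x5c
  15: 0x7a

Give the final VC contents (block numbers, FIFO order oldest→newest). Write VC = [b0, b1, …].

VC = [19, 11, 28]

#0 0x9f→b19/s3 MISS; vc=[]
#1 0x9f→b19/s3 L1-HIT; vc=[]
#2 0x5f→b11/s3 MISS; vc=[19]
#3 0x5a→b11/s3 L1-HIT; vc=[19]
#4 0x45→b8/s0 MISS; vc=[19]
#5 0x40→b8/s0 L1-HIT; vc=[19]
#6 0x47→b8/s0 L1-HIT; vc=[19]
#7 0x7e→b15/s3 MISS; vc=[19,11]
#8 0x47→b8/s0 L1-HIT; vc=[19,11]
#9 0xe1→b28/s0 MISS; vc=[19,11,8]
#10 0x79→b15/s3 L1-HIT; vc=[19,11,8]
#11 0x7e→b15/s3 L1-HIT; vc=[19,11,8]
#12 0x44→b8/s0 VC-HIT; vc=[19,11,28]
#13 0x7c→b15/s3 L1-HIT; vc=[19,11,28]
#14 0x5c→b11/s3 VC-HIT; vc=[19,15,28]
#15 0x7a→b15/s3 VC-HIT; vc=[19,11,28]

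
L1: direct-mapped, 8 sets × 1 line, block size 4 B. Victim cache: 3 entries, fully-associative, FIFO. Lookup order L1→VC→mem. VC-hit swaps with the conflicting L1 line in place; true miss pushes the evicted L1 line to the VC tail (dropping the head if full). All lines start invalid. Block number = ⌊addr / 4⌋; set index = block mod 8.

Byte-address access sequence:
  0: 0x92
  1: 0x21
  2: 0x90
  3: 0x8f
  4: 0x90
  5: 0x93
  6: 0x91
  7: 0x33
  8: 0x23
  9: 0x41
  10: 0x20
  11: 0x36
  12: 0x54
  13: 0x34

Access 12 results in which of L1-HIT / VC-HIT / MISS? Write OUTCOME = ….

0: 0x92 (blk 36, set 4) → MISS  vc=[]
1: 0x21 (blk 8, set 0) → MISS  vc=[]
2: 0x90 (blk 36, set 4) → L1-HIT  vc=[]
3: 0x8f (blk 35, set 3) → MISS  vc=[]
4: 0x90 (blk 36, set 4) → L1-HIT  vc=[]
5: 0x93 (blk 36, set 4) → L1-HIT  vc=[]
6: 0x91 (blk 36, set 4) → L1-HIT  vc=[]
7: 0x33 (blk 12, set 4) → MISS  vc=[36]
8: 0x23 (blk 8, set 0) → L1-HIT  vc=[36]
9: 0x41 (blk 16, set 0) → MISS  vc=[36, 8]
10: 0x20 (blk 8, set 0) → VC-HIT  vc=[36, 16]
11: 0x36 (blk 13, set 5) → MISS  vc=[36, 16]
12: 0x54 (blk 21, set 5) → MISS  vc=[36, 16, 13]
13: 0x34 (blk 13, set 5) → VC-HIT  vc=[36, 16, 21]

OUTCOME = MISS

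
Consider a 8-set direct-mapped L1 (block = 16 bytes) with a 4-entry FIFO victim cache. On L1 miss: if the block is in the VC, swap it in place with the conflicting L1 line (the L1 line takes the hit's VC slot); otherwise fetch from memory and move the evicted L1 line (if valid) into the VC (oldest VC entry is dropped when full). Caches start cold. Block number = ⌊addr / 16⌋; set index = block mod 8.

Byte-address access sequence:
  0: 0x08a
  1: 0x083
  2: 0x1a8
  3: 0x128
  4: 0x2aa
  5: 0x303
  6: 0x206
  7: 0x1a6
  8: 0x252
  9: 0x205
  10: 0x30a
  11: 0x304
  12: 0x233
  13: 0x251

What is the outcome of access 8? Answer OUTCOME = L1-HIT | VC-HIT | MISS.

OUTCOME = MISS

  [0] addr=0x8a blk=8 s=0: MISS | VC []
  [1] addr=0x83 blk=8 s=0: L1-HIT | VC []
  [2] addr=0x1a8 blk=26 s=2: MISS | VC []
  [3] addr=0x128 blk=18 s=2: MISS | VC [26]
  [4] addr=0x2aa blk=42 s=2: MISS | VC [26, 18]
  [5] addr=0x303 blk=48 s=0: MISS | VC [26, 18, 8]
  [6] addr=0x206 blk=32 s=0: MISS | VC [26, 18, 8, 48]
  [7] addr=0x1a6 blk=26 s=2: VC-HIT | VC [42, 18, 8, 48]
  [8] addr=0x252 blk=37 s=5: MISS | VC [42, 18, 8, 48]
  [9] addr=0x205 blk=32 s=0: L1-HIT | VC [42, 18, 8, 48]
  [10] addr=0x30a blk=48 s=0: VC-HIT | VC [42, 18, 8, 32]
  [11] addr=0x304 blk=48 s=0: L1-HIT | VC [42, 18, 8, 32]
  [12] addr=0x233 blk=35 s=3: MISS | VC [42, 18, 8, 32]
  [13] addr=0x251 blk=37 s=5: L1-HIT | VC [42, 18, 8, 32]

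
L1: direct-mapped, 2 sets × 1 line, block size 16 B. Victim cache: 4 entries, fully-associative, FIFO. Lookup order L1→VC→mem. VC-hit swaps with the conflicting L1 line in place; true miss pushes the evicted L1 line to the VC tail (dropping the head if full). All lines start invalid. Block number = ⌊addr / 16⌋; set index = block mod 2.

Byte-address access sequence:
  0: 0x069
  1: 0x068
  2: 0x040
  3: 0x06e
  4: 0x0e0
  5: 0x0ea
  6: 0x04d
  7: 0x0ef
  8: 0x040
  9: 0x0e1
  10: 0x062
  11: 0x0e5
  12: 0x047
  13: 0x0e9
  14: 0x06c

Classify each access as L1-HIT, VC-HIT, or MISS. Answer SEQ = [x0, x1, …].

0: 0x69 (blk 6, set 0) → MISS  vc=[]
1: 0x68 (blk 6, set 0) → L1-HIT  vc=[]
2: 0x40 (blk 4, set 0) → MISS  vc=[6]
3: 0x6e (blk 6, set 0) → VC-HIT  vc=[4]
4: 0xe0 (blk 14, set 0) → MISS  vc=[4, 6]
5: 0xea (blk 14, set 0) → L1-HIT  vc=[4, 6]
6: 0x4d (blk 4, set 0) → VC-HIT  vc=[14, 6]
7: 0xef (blk 14, set 0) → VC-HIT  vc=[4, 6]
8: 0x40 (blk 4, set 0) → VC-HIT  vc=[14, 6]
9: 0xe1 (blk 14, set 0) → VC-HIT  vc=[4, 6]
10: 0x62 (blk 6, set 0) → VC-HIT  vc=[4, 14]
11: 0xe5 (blk 14, set 0) → VC-HIT  vc=[4, 6]
12: 0x47 (blk 4, set 0) → VC-HIT  vc=[14, 6]
13: 0xe9 (blk 14, set 0) → VC-HIT  vc=[4, 6]
14: 0x6c (blk 6, set 0) → VC-HIT  vc=[4, 14]

SEQ = [MISS, L1-HIT, MISS, VC-HIT, MISS, L1-HIT, VC-HIT, VC-HIT, VC-HIT, VC-HIT, VC-HIT, VC-HIT, VC-HIT, VC-HIT, VC-HIT]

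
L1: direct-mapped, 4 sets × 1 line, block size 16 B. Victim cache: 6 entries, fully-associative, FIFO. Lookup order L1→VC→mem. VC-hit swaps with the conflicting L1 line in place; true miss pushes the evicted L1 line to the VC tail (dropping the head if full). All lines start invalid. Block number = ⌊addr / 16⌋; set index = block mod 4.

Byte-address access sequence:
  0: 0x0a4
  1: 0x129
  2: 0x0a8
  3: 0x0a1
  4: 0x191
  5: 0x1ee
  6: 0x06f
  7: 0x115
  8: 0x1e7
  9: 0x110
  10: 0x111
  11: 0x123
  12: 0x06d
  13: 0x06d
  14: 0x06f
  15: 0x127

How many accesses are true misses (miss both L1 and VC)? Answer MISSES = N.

  [0] addr=0xa4 blk=10 s=2: MISS | VC []
  [1] addr=0x129 blk=18 s=2: MISS | VC [10]
  [2] addr=0xa8 blk=10 s=2: VC-HIT | VC [18]
  [3] addr=0xa1 blk=10 s=2: L1-HIT | VC [18]
  [4] addr=0x191 blk=25 s=1: MISS | VC [18]
  [5] addr=0x1ee blk=30 s=2: MISS | VC [18, 10]
  [6] addr=0x6f blk=6 s=2: MISS | VC [18, 10, 30]
  [7] addr=0x115 blk=17 s=1: MISS | VC [18, 10, 30, 25]
  [8] addr=0x1e7 blk=30 s=2: VC-HIT | VC [18, 10, 6, 25]
  [9] addr=0x110 blk=17 s=1: L1-HIT | VC [18, 10, 6, 25]
  [10] addr=0x111 blk=17 s=1: L1-HIT | VC [18, 10, 6, 25]
  [11] addr=0x123 blk=18 s=2: VC-HIT | VC [30, 10, 6, 25]
  [12] addr=0x6d blk=6 s=2: VC-HIT | VC [30, 10, 18, 25]
  [13] addr=0x6d blk=6 s=2: L1-HIT | VC [30, 10, 18, 25]
  [14] addr=0x6f blk=6 s=2: L1-HIT | VC [30, 10, 18, 25]
  [15] addr=0x127 blk=18 s=2: VC-HIT | VC [30, 10, 6, 25]

MISSES = 6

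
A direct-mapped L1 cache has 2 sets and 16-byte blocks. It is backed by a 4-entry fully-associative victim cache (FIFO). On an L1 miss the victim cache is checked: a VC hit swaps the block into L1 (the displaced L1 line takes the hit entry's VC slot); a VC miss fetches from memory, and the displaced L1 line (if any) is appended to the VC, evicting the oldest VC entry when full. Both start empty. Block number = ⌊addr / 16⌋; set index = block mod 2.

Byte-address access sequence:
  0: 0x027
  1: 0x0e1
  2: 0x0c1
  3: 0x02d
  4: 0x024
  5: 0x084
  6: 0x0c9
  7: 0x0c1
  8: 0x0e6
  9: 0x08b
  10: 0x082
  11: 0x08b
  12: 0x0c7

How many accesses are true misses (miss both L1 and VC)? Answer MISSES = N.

0: 0x27 (blk 2, set 0) → MISS  vc=[]
1: 0xe1 (blk 14, set 0) → MISS  vc=[2]
2: 0xc1 (blk 12, set 0) → MISS  vc=[2, 14]
3: 0x2d (blk 2, set 0) → VC-HIT  vc=[12, 14]
4: 0x24 (blk 2, set 0) → L1-HIT  vc=[12, 14]
5: 0x84 (blk 8, set 0) → MISS  vc=[12, 14, 2]
6: 0xc9 (blk 12, set 0) → VC-HIT  vc=[8, 14, 2]
7: 0xc1 (blk 12, set 0) → L1-HIT  vc=[8, 14, 2]
8: 0xe6 (blk 14, set 0) → VC-HIT  vc=[8, 12, 2]
9: 0x8b (blk 8, set 0) → VC-HIT  vc=[14, 12, 2]
10: 0x82 (blk 8, set 0) → L1-HIT  vc=[14, 12, 2]
11: 0x8b (blk 8, set 0) → L1-HIT  vc=[14, 12, 2]
12: 0xc7 (blk 12, set 0) → VC-HIT  vc=[14, 8, 2]

MISSES = 4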